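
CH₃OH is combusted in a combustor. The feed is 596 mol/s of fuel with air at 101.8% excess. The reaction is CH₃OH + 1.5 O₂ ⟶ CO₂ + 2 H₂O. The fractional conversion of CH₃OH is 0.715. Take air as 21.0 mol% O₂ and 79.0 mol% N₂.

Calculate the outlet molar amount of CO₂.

426 mol/s

Stoichiometric O₂ = 1.5 × 596 = 894 mol/s; O₂ fed = 894 × 2.018 = 1804 mol/s.
N₂ fed = 1804 × 79/21 = 6787 mol/s.
Fuel reacted = 0.715 × 596 → ξ = 426.1 mol/s.
Outlet (n = n₀ + ν ξ):
  CH₃OH: 596 − 1(426.1) = 169.9
  O₂: 1804 − 1.5(426.1) = 1165
  N₂: 6787 (inert)
  CO₂: 0 + 1(426.1) = 426.1
  H₂O: 0 + 2(426.1) = 852.3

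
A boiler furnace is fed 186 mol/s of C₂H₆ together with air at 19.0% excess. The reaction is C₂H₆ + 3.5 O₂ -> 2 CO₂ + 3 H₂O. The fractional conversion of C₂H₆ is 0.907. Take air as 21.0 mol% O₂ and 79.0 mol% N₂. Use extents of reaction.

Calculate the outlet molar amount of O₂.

184 mol/s

Stoichiometric O₂ = 3.5 × 186 = 651 mol/s; O₂ fed = 651 × 1.190 = 774.7 mol/s.
N₂ fed = 774.7 × 79/21 = 2914 mol/s.
Fuel reacted = 0.907 × 186 → ξ = 168.7 mol/s.
Outlet (n = n₀ + ν ξ):
  C₂H₆: 186 − 1(168.7) = 17.3
  O₂: 774.7 − 3.5(168.7) = 184.2
  N₂: 2914 (inert)
  CO₂: 0 + 2(168.7) = 337.4
  H₂O: 0 + 3(168.7) = 506.1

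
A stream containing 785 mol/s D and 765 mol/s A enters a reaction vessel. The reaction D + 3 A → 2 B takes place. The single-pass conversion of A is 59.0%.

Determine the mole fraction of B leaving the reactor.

0.241

A reacted = 0.59 × 765 = 451.3 mol/s; ν_A = −3, so ξ = 451.3/3 = 150.4 mol/s.
Outlet amounts (n = n₀ + ν ξ):
  D: 785 − 1(150.4) = 634.5
  A: 765 − 3(150.4) = 313.7
  B: 0 + 2(150.4) = 300.9
Total out = 1249 mol/s; y_B = 300.9 / 1249 = 0.2409.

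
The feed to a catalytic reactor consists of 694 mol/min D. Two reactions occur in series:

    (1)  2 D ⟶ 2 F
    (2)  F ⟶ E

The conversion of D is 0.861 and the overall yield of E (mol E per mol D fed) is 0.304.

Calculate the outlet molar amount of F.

387 mol/min

Conversion of D: D consumed = 2ξ₁ = 0.861 × 694 → ξ₁ = 298.8 mol/min.
Yield of E: 1ξ₂ / 694 = 0.304 → ξ₂ = 211 mol/min.
Outlet amounts (n = n₀ + Σ ν·ξ):
  D: 694 − 2(298.8) = 96.47
  F: 0 + 2(298.8) − 1(211) = 386.6
  E: 0 + 1(211) = 211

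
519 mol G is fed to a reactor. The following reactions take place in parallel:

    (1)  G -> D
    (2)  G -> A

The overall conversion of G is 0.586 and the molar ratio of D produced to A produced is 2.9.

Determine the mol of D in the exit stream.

Conversion of G: G consumed = 0.586 × 519 = 304.1 mol = 1ξ₁ + 1ξ₂.
Selectivity: 1ξ₁ / (1ξ₂) = 2.9 → ξ₁ = 2.9 ξ₂.
Substitute: (1·2.9 + 1) ξ₂ = 304.1 → ξ₂ = 77.98 mol, ξ₁ = 226.2 mol.
Outlet amounts (n = n₀ + Σ ν·ξ):
  G: 519 − 1(226.2) − 1(77.98) = 214.9
  D: 0 + 1(226.2) = 226.2
  A: 0 + 1(77.98) = 77.98

226 mol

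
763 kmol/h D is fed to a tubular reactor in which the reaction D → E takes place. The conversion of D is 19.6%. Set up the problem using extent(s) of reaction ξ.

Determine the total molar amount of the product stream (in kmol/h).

763 kmol/h

D reacted = 0.196 × 763 = 149.5 kmol/h; ν_D = −1, so ξ = 149.5/1 = 149.5 kmol/h.
Outlet amounts (n = n₀ + ν ξ):
  D: 763 − 1(149.5) = 613.5
  E: 0 + 1(149.5) = 149.5
Total out = 613.5 + 149.5 = 763 kmol/h.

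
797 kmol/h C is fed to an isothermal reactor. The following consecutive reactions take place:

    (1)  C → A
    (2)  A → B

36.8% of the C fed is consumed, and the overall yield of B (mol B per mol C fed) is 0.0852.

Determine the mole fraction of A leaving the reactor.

0.283

Conversion of C: C consumed = 1ξ₁ = 0.368 × 797 → ξ₁ = 293.3 kmol/h.
Yield of B: 1ξ₂ / 797 = 0.0852 → ξ₂ = 67.9 kmol/h.
Outlet amounts (n = n₀ + Σ ν·ξ):
  C: 797 − 1(293.3) = 503.7
  A: 0 + 1(293.3) − 1(67.9) = 225.4
  B: 0 + 1(67.9) = 67.9
Total out = 797 kmol/h; y_A = 225.4 / 797 = 0.2828.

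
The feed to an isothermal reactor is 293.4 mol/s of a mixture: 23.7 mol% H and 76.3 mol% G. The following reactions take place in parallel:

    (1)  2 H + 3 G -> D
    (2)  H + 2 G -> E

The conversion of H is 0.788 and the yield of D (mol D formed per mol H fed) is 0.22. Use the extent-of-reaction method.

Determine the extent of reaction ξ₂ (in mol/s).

ξ₂ = 24.2 mol/s

Yield of D: 1ξ₁ / 69.54 = 0.22 → ξ₁ = 15.3 mol/s.
Conversion of H: 2ξ₁ + 1ξ₂ = 0.788 × 69.54 = 54.79 → ξ₂ = 24.2 mol/s.
Outlet amounts (n = n₀ + Σ ν·ξ):
  H: 69.54 − 2(15.3) − 1(24.2) = 14.74
  G: 223.9 − 3(15.3) − 2(24.2) = 129.6
  D: 0 + 1(15.3) = 15.3
  E: 0 + 1(24.2) = 24.2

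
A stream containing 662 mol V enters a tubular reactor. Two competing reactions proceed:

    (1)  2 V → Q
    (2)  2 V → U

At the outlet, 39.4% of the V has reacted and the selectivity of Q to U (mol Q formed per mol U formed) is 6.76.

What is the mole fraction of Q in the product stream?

Conversion of V: V consumed = 0.394 × 662 = 260.8 mol = 2ξ₁ + 2ξ₂.
Selectivity: 1ξ₁ / (1ξ₂) = 6.76 → ξ₁ = 6.76 ξ₂.
Substitute: (2·6.76 + 2) ξ₂ = 260.8 → ξ₂ = 16.81 mol, ξ₁ = 113.6 mol.
Outlet amounts (n = n₀ + Σ ν·ξ):
  V: 662 − 2(113.6) − 2(16.81) = 401.2
  Q: 0 + 1(113.6) = 113.6
  U: 0 + 1(16.81) = 16.81
Total out = 531.6 mol; y_Q = 113.6 / 531.6 = 0.2137.

0.214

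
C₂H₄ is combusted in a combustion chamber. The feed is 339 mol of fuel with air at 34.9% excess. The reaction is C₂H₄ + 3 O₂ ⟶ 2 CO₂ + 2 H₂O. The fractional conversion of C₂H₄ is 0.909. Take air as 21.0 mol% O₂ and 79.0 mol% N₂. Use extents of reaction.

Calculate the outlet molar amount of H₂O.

616 mol

Stoichiometric O₂ = 3 × 339 = 1017 mol; O₂ fed = 1017 × 1.349 = 1372 mol.
N₂ fed = 1372 × 79/21 = 5161 mol.
Fuel reacted = 0.909 × 339 → ξ = 308.2 mol.
Outlet (n = n₀ + ν ξ):
  C₂H₄: 339 − 1(308.2) = 30.85
  O₂: 1372 − 3(308.2) = 447.5
  N₂: 5161 (inert)
  CO₂: 0 + 2(308.2) = 616.3
  H₂O: 0 + 2(308.2) = 616.3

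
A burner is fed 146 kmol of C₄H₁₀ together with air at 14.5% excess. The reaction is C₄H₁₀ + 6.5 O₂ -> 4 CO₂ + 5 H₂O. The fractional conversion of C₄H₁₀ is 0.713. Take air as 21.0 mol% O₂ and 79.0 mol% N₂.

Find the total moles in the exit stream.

5480 kmol

Stoichiometric O₂ = 6.5 × 146 = 949 kmol; O₂ fed = 949 × 1.145 = 1087 kmol.
N₂ fed = 1087 × 79/21 = 4088 kmol.
Fuel reacted = 0.713 × 146 → ξ = 104.1 kmol.
Outlet (n = n₀ + ν ξ):
  C₄H₁₀: 146 − 1(104.1) = 41.9
  O₂: 1087 − 6.5(104.1) = 410
  N₂: 4088 (inert)
  CO₂: 0 + 4(104.1) = 416.4
  H₂O: 0 + 5(104.1) = 520.5
Total out = 41.9 + 410 + 4088 + 416.4 + 520.5 = 5476 kmol.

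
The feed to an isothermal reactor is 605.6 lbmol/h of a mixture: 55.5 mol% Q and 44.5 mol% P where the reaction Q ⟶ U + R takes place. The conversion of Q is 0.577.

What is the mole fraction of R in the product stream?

Q reacted = 0.577 × 336.1 = 193.9 lbmol/h; ν_Q = −1, so ξ = 193.9/1 = 193.9 lbmol/h.
Outlet amounts (n = n₀ + ν ξ):
  Q: 336.1 − 1(193.9) = 142.2
  U: 0 + 1(193.9) = 193.9
  R: 0 + 1(193.9) = 193.9
  P: 269.5 (inert)
Total out = 799.5 lbmol/h; y_R = 193.9 / 799.5 = 0.2426.

0.243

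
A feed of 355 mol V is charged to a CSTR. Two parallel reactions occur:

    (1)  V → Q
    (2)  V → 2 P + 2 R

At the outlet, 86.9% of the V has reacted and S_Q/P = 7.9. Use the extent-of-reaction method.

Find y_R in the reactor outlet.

0.0896

Conversion of V: V consumed = 0.869 × 355 = 308.5 mol = 1ξ₁ + 1ξ₂.
Selectivity: 1ξ₁ / (2ξ₂) = 7.9 → ξ₁ = 15.8 ξ₂.
Substitute: (1·15.8 + 1) ξ₂ = 308.5 → ξ₂ = 18.36 mol, ξ₁ = 290.1 mol.
Outlet amounts (n = n₀ + Σ ν·ξ):
  V: 355 − 1(290.1) − 1(18.36) = 46.5
  Q: 0 + 1(290.1) = 290.1
  P: 0 + 2(18.36) = 36.73
  R: 0 + 2(18.36) = 36.73
Total out = 410.1 mol; y_R = 36.73 / 410.1 = 0.08956.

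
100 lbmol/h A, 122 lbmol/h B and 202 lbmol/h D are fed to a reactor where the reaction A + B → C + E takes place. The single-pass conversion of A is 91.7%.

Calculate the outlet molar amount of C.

91.7 lbmol/h

A reacted = 0.917 × 100 = 91.7 lbmol/h; ν_A = −1, so ξ = 91.7/1 = 91.7 lbmol/h.
Outlet amounts (n = n₀ + ν ξ):
  A: 100 − 1(91.7) = 8.3
  B: 122 − 1(91.7) = 30.3
  C: 0 + 1(91.7) = 91.7
  E: 0 + 1(91.7) = 91.7
  D: 202 (inert)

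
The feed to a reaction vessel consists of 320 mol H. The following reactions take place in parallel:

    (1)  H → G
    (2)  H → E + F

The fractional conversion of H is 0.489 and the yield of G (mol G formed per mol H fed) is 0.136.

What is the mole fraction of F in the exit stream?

0.261

Yield of G: 1ξ₁ / 320 = 0.136 → ξ₁ = 43.52 mol.
Conversion of H: 1ξ₁ + 1ξ₂ = 0.489 × 320 = 156.5 → ξ₂ = 113 mol.
Outlet amounts (n = n₀ + Σ ν·ξ):
  H: 320 − 1(43.52) − 1(113) = 163.5
  G: 0 + 1(43.52) = 43.52
  E: 0 + 1(113) = 113
  F: 0 + 1(113) = 113
Total out = 433 mol; y_F = 113 / 433 = 0.2609.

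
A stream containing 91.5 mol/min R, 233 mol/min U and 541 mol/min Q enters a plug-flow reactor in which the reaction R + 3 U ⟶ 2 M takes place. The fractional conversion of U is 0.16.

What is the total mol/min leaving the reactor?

841 mol/min

U reacted = 0.16 × 233 = 37.28 mol/min; ν_U = −3, so ξ = 37.28/3 = 12.43 mol/min.
Outlet amounts (n = n₀ + ν ξ):
  R: 91.5 − 1(12.43) = 79.07
  U: 233 − 3(12.43) = 195.7
  M: 0 + 2(12.43) = 24.85
  Q: 541 (inert)
Total out = 79.07 + 195.7 + 24.85 + 541 = 840.6 mol/min.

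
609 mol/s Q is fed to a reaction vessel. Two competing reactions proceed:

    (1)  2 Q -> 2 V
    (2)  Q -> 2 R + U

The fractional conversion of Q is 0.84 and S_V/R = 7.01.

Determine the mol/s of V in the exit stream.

Conversion of Q: Q consumed = 0.84 × 609 = 511.6 mol/s = 2ξ₁ + 1ξ₂.
Selectivity: 2ξ₁ / (2ξ₂) = 7.01 → ξ₁ = 7.01 ξ₂.
Substitute: (2·7.01 + 1) ξ₂ = 511.6 → ξ₂ = 34.06 mol/s, ξ₁ = 238.8 mol/s.
Outlet amounts (n = n₀ + Σ ν·ξ):
  Q: 609 − 2(238.8) − 1(34.06) = 97.44
  V: 0 + 2(238.8) = 477.5
  R: 0 + 2(34.06) = 68.12
  U: 0 + 1(34.06) = 34.06

478 mol/s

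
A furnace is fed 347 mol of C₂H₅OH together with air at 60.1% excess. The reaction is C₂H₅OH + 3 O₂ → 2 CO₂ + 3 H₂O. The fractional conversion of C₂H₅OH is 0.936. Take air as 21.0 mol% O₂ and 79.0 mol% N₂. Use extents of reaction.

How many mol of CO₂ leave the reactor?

650 mol

Stoichiometric O₂ = 3 × 347 = 1041 mol; O₂ fed = 1041 × 1.601 = 1667 mol.
N₂ fed = 1667 × 79/21 = 6270 mol.
Fuel reacted = 0.936 × 347 → ξ = 324.8 mol.
Outlet (n = n₀ + ν ξ):
  C₂H₅OH: 347 − 1(324.8) = 22.21
  O₂: 1667 − 3(324.8) = 692.3
  N₂: 6270 (inert)
  CO₂: 0 + 2(324.8) = 649.6
  H₂O: 0 + 3(324.8) = 974.4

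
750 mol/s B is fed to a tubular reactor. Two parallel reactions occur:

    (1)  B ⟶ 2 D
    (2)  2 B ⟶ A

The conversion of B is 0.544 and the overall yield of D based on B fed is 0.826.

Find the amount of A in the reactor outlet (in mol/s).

Yield of D: 2ξ₁ / 750 = 0.826 → ξ₁ = 309.8 mol/s.
Conversion of B: 1ξ₁ + 2ξ₂ = 0.544 × 750 = 408 → ξ₂ = 49.13 mol/s.
Outlet amounts (n = n₀ + Σ ν·ξ):
  B: 750 − 1(309.8) − 2(49.13) = 342
  D: 0 + 2(309.8) = 619.5
  A: 0 + 1(49.13) = 49.13

49.1 mol/s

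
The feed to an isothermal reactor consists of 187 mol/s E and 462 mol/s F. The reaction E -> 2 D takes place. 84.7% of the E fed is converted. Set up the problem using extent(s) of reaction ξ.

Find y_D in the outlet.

0.392

E reacted = 0.847 × 187 = 158.4 mol/s; ν_E = −1, so ξ = 158.4/1 = 158.4 mol/s.
Outlet amounts (n = n₀ + ν ξ):
  E: 187 − 1(158.4) = 28.61
  D: 0 + 2(158.4) = 316.8
  F: 462 (inert)
Total out = 807.4 mol/s; y_D = 316.8 / 807.4 = 0.3923.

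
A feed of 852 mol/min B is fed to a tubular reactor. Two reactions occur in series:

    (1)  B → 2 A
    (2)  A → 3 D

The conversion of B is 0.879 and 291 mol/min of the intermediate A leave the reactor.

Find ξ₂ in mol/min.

Conversion of B: B consumed = 1ξ₁ = 0.879 × 852 → ξ₁ = 748.9 mol/min.
A balance: n_A = 0 + 2ξ₁ − 1ξ₂ = 291 → ξ₂ = (2·748.9 − 291)/1 = 1207 mol/min.
Outlet amounts (n = n₀ + Σ ν·ξ):
  B: 852 − 1(748.9) = 103.1
  A: 0 + 2(748.9) − 1(1207) = 291
  D: 0 + 3(1207) = 3620

ξ₂ = 1210 mol/min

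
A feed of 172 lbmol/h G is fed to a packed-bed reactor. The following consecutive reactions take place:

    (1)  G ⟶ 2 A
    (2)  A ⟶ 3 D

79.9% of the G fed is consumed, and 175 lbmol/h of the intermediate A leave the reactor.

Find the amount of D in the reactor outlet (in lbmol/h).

Conversion of G: G consumed = 1ξ₁ = 0.799 × 172 → ξ₁ = 137.4 lbmol/h.
A balance: n_A = 0 + 2ξ₁ − 1ξ₂ = 175 → ξ₂ = (2·137.4 − 175)/1 = 99.86 lbmol/h.
Outlet amounts (n = n₀ + Σ ν·ξ):
  G: 172 − 1(137.4) = 34.57
  A: 0 + 2(137.4) − 1(99.86) = 175
  D: 0 + 3(99.86) = 299.6

300 lbmol/h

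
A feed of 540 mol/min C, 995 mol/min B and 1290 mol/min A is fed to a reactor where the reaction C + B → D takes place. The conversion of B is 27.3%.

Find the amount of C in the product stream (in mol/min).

B reacted = 0.273 × 995 = 271.6 mol/min; ν_B = −1, so ξ = 271.6/1 = 271.6 mol/min.
Outlet amounts (n = n₀ + ν ξ):
  C: 540 − 1(271.6) = 268.4
  B: 995 − 1(271.6) = 723.4
  D: 0 + 1(271.6) = 271.6
  A: 1290 (inert)

268 mol/min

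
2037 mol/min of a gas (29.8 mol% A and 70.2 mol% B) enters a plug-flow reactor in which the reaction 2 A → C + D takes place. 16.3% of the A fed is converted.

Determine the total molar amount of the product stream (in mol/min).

2040 mol/min

A reacted = 0.163 × 607 = 98.95 mol/min; ν_A = −2, so ξ = 98.95/2 = 49.47 mol/min.
Outlet amounts (n = n₀ + ν ξ):
  A: 607 − 2(49.47) = 508.1
  C: 0 + 1(49.47) = 49.47
  D: 0 + 1(49.47) = 49.47
  B: 1430 (inert)
Total out = 508.1 + 49.47 + 49.47 + 1430 = 2037 mol/min.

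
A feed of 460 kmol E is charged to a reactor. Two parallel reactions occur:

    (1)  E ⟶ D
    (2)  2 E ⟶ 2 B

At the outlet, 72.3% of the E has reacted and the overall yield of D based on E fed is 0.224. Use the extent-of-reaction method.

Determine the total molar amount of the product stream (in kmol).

Yield of D: 1ξ₁ / 460 = 0.224 → ξ₁ = 103 kmol.
Conversion of E: 1ξ₁ + 2ξ₂ = 0.723 × 460 = 332.6 → ξ₂ = 114.8 kmol.
Outlet amounts (n = n₀ + Σ ν·ξ):
  E: 460 − 1(103) − 2(114.8) = 127.4
  D: 0 + 1(103) = 103
  B: 0 + 2(114.8) = 229.5
Total out = 127.4 + 103 + 229.5 = 460 kmol.

460 kmol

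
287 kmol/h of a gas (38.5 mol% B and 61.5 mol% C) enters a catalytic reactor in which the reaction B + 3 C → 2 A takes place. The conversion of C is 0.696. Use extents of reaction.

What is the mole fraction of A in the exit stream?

C reacted = 0.696 × 176.5 = 122.8 kmol/h; ν_C = −3, so ξ = 122.8/3 = 40.95 kmol/h.
Outlet amounts (n = n₀ + ν ξ):
  B: 110.5 − 1(40.95) = 69.55
  C: 176.5 − 3(40.95) = 53.66
  A: 0 + 2(40.95) = 81.9
Total out = 205.1 kmol/h; y_A = 81.9 / 205.1 = 0.3993.

0.399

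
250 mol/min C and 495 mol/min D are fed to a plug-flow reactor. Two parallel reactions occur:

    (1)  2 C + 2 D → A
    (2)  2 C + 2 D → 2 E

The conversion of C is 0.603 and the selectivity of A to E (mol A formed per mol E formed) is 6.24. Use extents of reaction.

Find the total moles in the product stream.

524 mol/min

Conversion of C: C consumed = 0.603 × 250 = 150.8 mol/min = 2ξ₁ + 2ξ₂.
Selectivity: 1ξ₁ / (2ξ₂) = 6.24 → ξ₁ = 12.48 ξ₂.
Substitute: (2·12.48 + 2) ξ₂ = 150.8 → ξ₂ = 5.592 mol/min, ξ₁ = 69.78 mol/min.
Outlet amounts (n = n₀ + Σ ν·ξ):
  C: 250 − 2(69.78) − 2(5.592) = 99.25
  D: 495 − 2(69.78) − 2(5.592) = 344.2
  A: 0 + 1(69.78) = 69.78
  E: 0 + 2(5.592) = 11.18
Total out = 99.25 + 344.2 + 69.78 + 11.18 = 524.5 mol/min.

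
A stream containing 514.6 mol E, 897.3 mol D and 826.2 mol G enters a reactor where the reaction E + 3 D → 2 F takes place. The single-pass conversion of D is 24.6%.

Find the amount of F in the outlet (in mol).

147 mol

D reacted = 0.246 × 897.3 = 220.7 mol; ν_D = −3, so ξ = 220.7/3 = 73.58 mol.
Outlet amounts (n = n₀ + ν ξ):
  E: 514.6 − 1(73.58) = 441
  D: 897.3 − 3(73.58) = 676.6
  F: 0 + 2(73.58) = 147.2
  G: 826.2 (inert)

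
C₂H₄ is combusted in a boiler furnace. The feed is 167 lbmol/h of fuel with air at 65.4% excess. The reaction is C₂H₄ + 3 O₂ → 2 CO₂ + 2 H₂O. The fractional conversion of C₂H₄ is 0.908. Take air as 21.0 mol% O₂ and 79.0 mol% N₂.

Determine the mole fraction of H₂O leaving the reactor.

0.0737

Stoichiometric O₂ = 3 × 167 = 501 lbmol/h; O₂ fed = 501 × 1.654 = 828.7 lbmol/h.
N₂ fed = 828.7 × 79/21 = 3117 lbmol/h.
Fuel reacted = 0.908 × 167 → ξ = 151.6 lbmol/h.
Outlet (n = n₀ + ν ξ):
  C₂H₄: 167 − 1(151.6) = 15.36
  O₂: 828.7 − 3(151.6) = 373.7
  N₂: 3117 (inert)
  CO₂: 0 + 2(151.6) = 303.3
  H₂O: 0 + 2(151.6) = 303.3
Total out = 4113 lbmol/h; y_H₂O = 303.3 / 4113 = 0.07374.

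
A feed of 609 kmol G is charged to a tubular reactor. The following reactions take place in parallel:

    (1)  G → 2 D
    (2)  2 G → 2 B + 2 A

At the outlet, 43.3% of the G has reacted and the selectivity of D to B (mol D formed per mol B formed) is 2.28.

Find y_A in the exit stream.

Conversion of G: G consumed = 0.433 × 609 = 263.7 kmol = 1ξ₁ + 2ξ₂.
Selectivity: 2ξ₁ / (2ξ₂) = 2.28 → ξ₁ = 2.28 ξ₂.
Substitute: (1·2.28 + 2) ξ₂ = 263.7 → ξ₂ = 61.61 kmol, ξ₁ = 140.5 kmol.
Outlet amounts (n = n₀ + Σ ν·ξ):
  G: 609 − 1(140.5) − 2(61.61) = 345.3
  D: 0 + 2(140.5) = 280.9
  B: 0 + 2(61.61) = 123.2
  A: 0 + 2(61.61) = 123.2
Total out = 872.7 kmol; y_A = 123.2 / 872.7 = 0.1412.

0.141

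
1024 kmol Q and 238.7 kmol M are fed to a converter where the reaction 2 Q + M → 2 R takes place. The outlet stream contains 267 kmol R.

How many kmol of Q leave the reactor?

For R: n = n₀ + 2ξ → 267 = 0 + 2ξ, giving ξ = 133.5 kmol.
Outlet amounts (n = n₀ + ν ξ):
  Q: 1024 − 2(133.5) = 757
  M: 238.7 − 1(133.5) = 105.2
  R: 0 + 2(133.5) = 267

757 kmol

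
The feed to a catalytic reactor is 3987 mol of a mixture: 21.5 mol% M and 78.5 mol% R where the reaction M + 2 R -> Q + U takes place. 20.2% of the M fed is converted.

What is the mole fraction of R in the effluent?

0.73

M reacted = 0.202 × 857.2 = 173.2 mol; ν_M = −1, so ξ = 173.2/1 = 173.2 mol.
Outlet amounts (n = n₀ + ν ξ):
  M: 857.2 − 1(173.2) = 684
  R: 3130 − 2(173.2) = 2783
  Q: 0 + 1(173.2) = 173.2
  U: 0 + 1(173.2) = 173.2
Total out = 3814 mol; y_R = 2783 / 3814 = 0.7298.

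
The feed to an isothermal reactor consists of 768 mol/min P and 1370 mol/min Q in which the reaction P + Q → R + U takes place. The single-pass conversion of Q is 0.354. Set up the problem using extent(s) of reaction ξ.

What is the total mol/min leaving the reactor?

2140 mol/min

Q reacted = 0.354 × 1370 = 485 mol/min; ν_Q = −1, so ξ = 485/1 = 485 mol/min.
Outlet amounts (n = n₀ + ν ξ):
  P: 768 − 1(485) = 283
  Q: 1370 − 1(485) = 885
  R: 0 + 1(485) = 485
  U: 0 + 1(485) = 485
Total out = 283 + 885 + 485 + 485 = 2138 mol/min.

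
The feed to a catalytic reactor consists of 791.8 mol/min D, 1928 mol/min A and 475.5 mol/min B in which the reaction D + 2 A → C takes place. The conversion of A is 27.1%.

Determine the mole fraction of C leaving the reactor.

A reacted = 0.271 × 1928 = 522.5 mol/min; ν_A = −2, so ξ = 522.5/2 = 261.2 mol/min.
Outlet amounts (n = n₀ + ν ξ):
  D: 791.8 − 1(261.2) = 530.6
  A: 1928 − 2(261.2) = 1406
  C: 0 + 1(261.2) = 261.2
  B: 475.5 (inert)
Total out = 2673 mol/min; y_C = 261.2 / 2673 = 0.09774.

0.0977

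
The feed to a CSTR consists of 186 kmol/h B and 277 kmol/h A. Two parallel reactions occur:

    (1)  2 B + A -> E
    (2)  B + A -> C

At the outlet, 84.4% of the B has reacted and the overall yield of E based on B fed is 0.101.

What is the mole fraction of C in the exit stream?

Yield of E: 1ξ₁ / 186 = 0.101 → ξ₁ = 18.79 kmol/h.
Conversion of B: 2ξ₁ + 1ξ₂ = 0.844 × 186 = 157 → ξ₂ = 119.4 kmol/h.
Outlet amounts (n = n₀ + Σ ν·ξ):
  B: 186 − 2(18.79) − 1(119.4) = 29.02
  A: 277 − 1(18.79) − 1(119.4) = 138.8
  E: 0 + 1(18.79) = 18.79
  C: 0 + 1(119.4) = 119.4
Total out = 306 kmol/h; y_C = 119.4 / 306 = 0.3902.

0.39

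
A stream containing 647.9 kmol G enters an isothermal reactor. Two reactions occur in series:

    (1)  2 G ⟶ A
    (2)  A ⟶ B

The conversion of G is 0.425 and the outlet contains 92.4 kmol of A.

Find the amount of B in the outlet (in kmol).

Conversion of G: G consumed = 2ξ₁ = 0.425 × 647.9 → ξ₁ = 137.7 kmol.
A balance: n_A = 0 + 1ξ₁ − 1ξ₂ = 92.4 → ξ₂ = (1·137.7 − 92.4)/1 = 45.28 kmol.
Outlet amounts (n = n₀ + Σ ν·ξ):
  G: 647.9 − 2(137.7) = 372.5
  A: 0 + 1(137.7) − 1(45.28) = 92.4
  B: 0 + 1(45.28) = 45.28

45.3 kmol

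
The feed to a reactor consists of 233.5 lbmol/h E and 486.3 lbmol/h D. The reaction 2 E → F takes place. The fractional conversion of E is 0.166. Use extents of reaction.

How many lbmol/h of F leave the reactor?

E reacted = 0.166 × 233.5 = 38.76 lbmol/h; ν_E = −2, so ξ = 38.76/2 = 19.38 lbmol/h.
Outlet amounts (n = n₀ + ν ξ):
  E: 233.5 − 2(19.38) = 194.7
  F: 0 + 1(19.38) = 19.38
  D: 486.3 (inert)

19.4 lbmol/h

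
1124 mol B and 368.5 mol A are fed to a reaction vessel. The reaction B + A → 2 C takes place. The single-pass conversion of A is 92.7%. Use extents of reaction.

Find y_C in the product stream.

A reacted = 0.927 × 368.5 = 341.6 mol; ν_A = −1, so ξ = 341.6/1 = 341.6 mol.
Outlet amounts (n = n₀ + ν ξ):
  B: 1124 − 1(341.6) = 782.4
  A: 368.5 − 1(341.6) = 26.9
  C: 0 + 2(341.6) = 683.2
Total out = 1492 mol; y_C = 683.2 / 1492 = 0.4578.

0.458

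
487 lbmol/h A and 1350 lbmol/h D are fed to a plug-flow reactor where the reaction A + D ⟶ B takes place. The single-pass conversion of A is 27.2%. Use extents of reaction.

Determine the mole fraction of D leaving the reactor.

A reacted = 0.272 × 487 = 132.5 lbmol/h; ν_A = −1, so ξ = 132.5/1 = 132.5 lbmol/h.
Outlet amounts (n = n₀ + ν ξ):
  A: 487 − 1(132.5) = 354.5
  D: 1350 − 1(132.5) = 1218
  B: 0 + 1(132.5) = 132.5
Total out = 1705 lbmol/h; y_D = 1218 / 1705 = 0.7143.

0.714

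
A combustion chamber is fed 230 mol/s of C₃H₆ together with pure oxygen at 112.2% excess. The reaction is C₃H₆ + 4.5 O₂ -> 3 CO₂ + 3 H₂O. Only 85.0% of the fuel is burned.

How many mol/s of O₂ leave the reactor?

1320 mol/s

Stoichiometric O₂ = 4.5 × 230 = 1035 mol/s; O₂ fed = 1035 × 2.122 = 2196 mol/s.
Fuel reacted = 0.85 × 230 → ξ = 195.5 mol/s.
Outlet (n = n₀ + ν ξ):
  C₃H₆: 230 − 1(195.5) = 34.5
  O₂: 2196 − 4.5(195.5) = 1317
  CO₂: 0 + 3(195.5) = 586.5
  H₂O: 0 + 3(195.5) = 586.5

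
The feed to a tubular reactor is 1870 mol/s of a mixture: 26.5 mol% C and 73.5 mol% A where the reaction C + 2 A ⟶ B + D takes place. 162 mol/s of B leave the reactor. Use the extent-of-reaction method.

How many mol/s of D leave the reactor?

For B: n = n₀ + 1ξ → 162 = 0 + 1ξ, giving ξ = 162 mol/s.
Outlet amounts (n = n₀ + ν ξ):
  C: 495.6 − 1(162) = 333.6
  A: 1374 − 2(162) = 1050
  B: 0 + 1(162) = 162
  D: 0 + 1(162) = 162

162 mol/s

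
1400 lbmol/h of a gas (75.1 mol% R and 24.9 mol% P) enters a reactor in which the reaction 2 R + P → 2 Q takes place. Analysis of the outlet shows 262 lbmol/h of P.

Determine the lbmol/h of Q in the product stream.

173 lbmol/h

For P: n = n₀ − 1ξ → 262 = 348.6 − 1ξ, giving ξ = 86.6 lbmol/h.
Outlet amounts (n = n₀ + ν ξ):
  R: 1051 − 2(86.6) = 878.2
  P: 348.6 − 1(86.6) = 262
  Q: 0 + 2(86.6) = 173.2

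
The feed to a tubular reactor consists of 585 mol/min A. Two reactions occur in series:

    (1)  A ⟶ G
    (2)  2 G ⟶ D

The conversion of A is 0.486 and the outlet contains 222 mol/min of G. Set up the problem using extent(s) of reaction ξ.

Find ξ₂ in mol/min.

ξ₂ = 31.2 mol/min

Conversion of A: A consumed = 1ξ₁ = 0.486 × 585 → ξ₁ = 284.3 mol/min.
G balance: n_G = 0 + 1ξ₁ − 2ξ₂ = 222 → ξ₂ = (1·284.3 − 222)/2 = 31.16 mol/min.
Outlet amounts (n = n₀ + Σ ν·ξ):
  A: 585 − 1(284.3) = 300.7
  G: 0 + 1(284.3) − 2(31.16) = 222
  D: 0 + 1(31.16) = 31.16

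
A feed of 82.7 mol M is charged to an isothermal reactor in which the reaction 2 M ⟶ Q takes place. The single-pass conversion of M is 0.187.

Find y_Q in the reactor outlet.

0.103

M reacted = 0.187 × 82.7 = 15.46 mol; ν_M = −2, so ξ = 15.46/2 = 7.732 mol.
Outlet amounts (n = n₀ + ν ξ):
  M: 82.7 − 2(7.732) = 67.24
  Q: 0 + 1(7.732) = 7.732
Total out = 74.97 mol; y_Q = 7.732 / 74.97 = 0.1031.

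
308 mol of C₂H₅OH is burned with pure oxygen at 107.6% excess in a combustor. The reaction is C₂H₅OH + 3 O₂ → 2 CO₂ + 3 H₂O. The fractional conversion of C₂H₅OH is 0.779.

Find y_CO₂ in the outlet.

0.195

Stoichiometric O₂ = 3 × 308 = 924 mol; O₂ fed = 924 × 2.076 = 1918 mol.
Fuel reacted = 0.779 × 308 → ξ = 239.9 mol.
Outlet (n = n₀ + ν ξ):
  C₂H₅OH: 308 − 1(239.9) = 68.07
  O₂: 1918 − 3(239.9) = 1198
  CO₂: 0 + 2(239.9) = 479.9
  H₂O: 0 + 3(239.9) = 719.8
Total out = 2466 mol; y_CO₂ = 479.9 / 2466 = 0.1946.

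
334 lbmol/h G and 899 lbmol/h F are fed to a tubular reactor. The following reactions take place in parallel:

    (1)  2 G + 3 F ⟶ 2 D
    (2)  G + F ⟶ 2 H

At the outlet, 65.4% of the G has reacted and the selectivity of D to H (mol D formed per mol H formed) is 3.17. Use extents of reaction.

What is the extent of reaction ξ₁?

ξ₁ = 94.3 lbmol/h

Conversion of G: G consumed = 0.654 × 334 = 218.4 lbmol/h = 2ξ₁ + 1ξ₂.
Selectivity: 2ξ₁ / (2ξ₂) = 3.17 → ξ₁ = 3.17 ξ₂.
Substitute: (2·3.17 + 1) ξ₂ = 218.4 → ξ₂ = 29.76 lbmol/h, ξ₁ = 94.34 lbmol/h.
Outlet amounts (n = n₀ + Σ ν·ξ):
  G: 334 − 2(94.34) − 1(29.76) = 115.6
  F: 899 − 3(94.34) − 1(29.76) = 586.2
  D: 0 + 2(94.34) = 188.7
  H: 0 + 2(29.76) = 59.52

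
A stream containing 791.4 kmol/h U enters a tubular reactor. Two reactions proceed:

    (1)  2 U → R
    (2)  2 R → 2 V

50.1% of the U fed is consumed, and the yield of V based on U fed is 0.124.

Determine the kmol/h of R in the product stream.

Conversion of U: U consumed = 2ξ₁ = 0.501 × 791.4 → ξ₁ = 198.2 kmol/h.
Yield of V: 2ξ₂ / 791.4 = 0.124 → ξ₂ = 49.07 kmol/h.
Outlet amounts (n = n₀ + Σ ν·ξ):
  U: 791.4 − 2(198.2) = 394.9
  R: 0 + 1(198.2) − 2(49.07) = 100.1
  V: 0 + 2(49.07) = 98.13

100 kmol/h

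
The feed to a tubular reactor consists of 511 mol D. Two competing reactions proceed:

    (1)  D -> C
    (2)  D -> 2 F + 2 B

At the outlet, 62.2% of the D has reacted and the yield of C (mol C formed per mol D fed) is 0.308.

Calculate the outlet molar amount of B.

321 mol

Yield of C: 1ξ₁ / 511 = 0.308 → ξ₁ = 157.4 mol.
Conversion of D: 1ξ₁ + 1ξ₂ = 0.622 × 511 = 317.8 → ξ₂ = 160.5 mol.
Outlet amounts (n = n₀ + Σ ν·ξ):
  D: 511 − 1(157.4) − 1(160.5) = 193.2
  C: 0 + 1(157.4) = 157.4
  F: 0 + 2(160.5) = 320.9
  B: 0 + 2(160.5) = 320.9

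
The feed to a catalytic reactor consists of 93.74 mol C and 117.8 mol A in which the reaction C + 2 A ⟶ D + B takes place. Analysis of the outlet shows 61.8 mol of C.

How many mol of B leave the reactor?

31.9 mol

For C: n = n₀ − 1ξ → 61.8 = 93.74 − 1ξ, giving ξ = 31.94 mol.
Outlet amounts (n = n₀ + ν ξ):
  C: 93.74 − 1(31.94) = 61.8
  A: 117.8 − 2(31.94) = 53.92
  D: 0 + 1(31.94) = 31.94
  B: 0 + 1(31.94) = 31.94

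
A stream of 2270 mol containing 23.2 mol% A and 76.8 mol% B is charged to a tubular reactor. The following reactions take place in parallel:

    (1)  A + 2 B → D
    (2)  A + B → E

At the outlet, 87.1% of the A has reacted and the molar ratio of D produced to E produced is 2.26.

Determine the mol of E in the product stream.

141 mol

Conversion of A: A consumed = 0.871 × 526.6 = 458.7 mol = 1ξ₁ + 1ξ₂.
Selectivity: 1ξ₁ / (1ξ₂) = 2.26 → ξ₁ = 2.26 ξ₂.
Substitute: (1·2.26 + 1) ξ₂ = 458.7 → ξ₂ = 140.7 mol, ξ₁ = 318 mol.
Outlet amounts (n = n₀ + Σ ν·ξ):
  A: 526.6 − 1(318) − 1(140.7) = 67.94
  B: 1743 − 2(318) − 1(140.7) = 966.7
  D: 0 + 1(318) = 318
  E: 0 + 1(140.7) = 140.7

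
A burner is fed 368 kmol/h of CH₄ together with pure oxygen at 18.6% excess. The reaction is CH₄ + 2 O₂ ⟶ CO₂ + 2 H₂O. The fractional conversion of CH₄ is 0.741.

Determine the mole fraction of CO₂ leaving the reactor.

Stoichiometric O₂ = 2 × 368 = 736 kmol/h; O₂ fed = 736 × 1.186 = 872.9 kmol/h.
Fuel reacted = 0.741 × 368 → ξ = 272.7 kmol/h.
Outlet (n = n₀ + ν ξ):
  CH₄: 368 − 1(272.7) = 95.31
  O₂: 872.9 − 2(272.7) = 327.5
  CO₂: 0 + 1(272.7) = 272.7
  H₂O: 0 + 2(272.7) = 545.4
Total out = 1241 kmol/h; y_CO₂ = 272.7 / 1241 = 0.2198.

0.22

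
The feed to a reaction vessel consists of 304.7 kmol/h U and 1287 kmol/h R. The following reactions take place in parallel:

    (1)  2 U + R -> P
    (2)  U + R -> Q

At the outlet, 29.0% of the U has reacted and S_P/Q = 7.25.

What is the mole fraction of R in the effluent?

0.825

Conversion of U: U consumed = 0.29 × 304.7 = 88.36 kmol/h = 2ξ₁ + 1ξ₂.
Selectivity: 1ξ₁ / (1ξ₂) = 7.25 → ξ₁ = 7.25 ξ₂.
Substitute: (2·7.25 + 1) ξ₂ = 88.36 → ξ₂ = 5.701 kmol/h, ξ₁ = 41.33 kmol/h.
Outlet amounts (n = n₀ + Σ ν·ξ):
  U: 304.7 − 2(41.33) − 1(5.701) = 216.3
  R: 1287 − 1(41.33) − 1(5.701) = 1240
  P: 0 + 1(41.33) = 41.33
  Q: 0 + 1(5.701) = 5.701
Total out = 1503 kmol/h; y_R = 1240 / 1503 = 0.8248.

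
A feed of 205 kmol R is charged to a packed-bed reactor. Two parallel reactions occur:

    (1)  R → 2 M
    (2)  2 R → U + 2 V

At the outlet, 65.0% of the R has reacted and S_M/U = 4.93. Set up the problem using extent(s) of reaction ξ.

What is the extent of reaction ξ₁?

Conversion of R: R consumed = 0.65 × 205 = 133.2 kmol = 1ξ₁ + 2ξ₂.
Selectivity: 2ξ₁ / (1ξ₂) = 4.93 → ξ₁ = 2.465 ξ₂.
Substitute: (1·2.465 + 2) ξ₂ = 133.2 → ξ₂ = 29.84 kmol, ξ₁ = 73.56 kmol.
Outlet amounts (n = n₀ + Σ ν·ξ):
  R: 205 − 1(73.56) − 2(29.84) = 71.75
  M: 0 + 2(73.56) = 147.1
  U: 0 + 1(29.84) = 29.84
  V: 0 + 2(29.84) = 59.69

ξ₁ = 73.6 kmol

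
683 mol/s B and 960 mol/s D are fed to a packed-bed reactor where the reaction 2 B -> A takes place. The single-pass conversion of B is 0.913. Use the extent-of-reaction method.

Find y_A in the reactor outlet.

0.234

B reacted = 0.913 × 683 = 623.6 mol/s; ν_B = −2, so ξ = 623.6/2 = 311.8 mol/s.
Outlet amounts (n = n₀ + ν ξ):
  B: 683 − 2(311.8) = 59.42
  A: 0 + 1(311.8) = 311.8
  D: 960 (inert)
Total out = 1331 mol/s; y_A = 311.8 / 1331 = 0.2342.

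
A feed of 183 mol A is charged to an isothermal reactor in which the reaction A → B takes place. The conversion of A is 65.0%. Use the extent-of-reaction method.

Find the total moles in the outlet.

A reacted = 0.65 × 183 = 119 mol; ν_A = −1, so ξ = 119/1 = 119 mol.
Outlet amounts (n = n₀ + ν ξ):
  A: 183 − 1(119) = 64.05
  B: 0 + 1(119) = 119
Total out = 64.05 + 119 = 183 mol.

183 mol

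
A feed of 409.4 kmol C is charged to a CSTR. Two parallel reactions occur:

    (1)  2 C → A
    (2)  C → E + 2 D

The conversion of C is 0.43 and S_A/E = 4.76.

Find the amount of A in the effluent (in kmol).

79.7 kmol

Conversion of C: C consumed = 0.43 × 409.4 = 176 kmol = 2ξ₁ + 1ξ₂.
Selectivity: 1ξ₁ / (1ξ₂) = 4.76 → ξ₁ = 4.76 ξ₂.
Substitute: (2·4.76 + 1) ξ₂ = 176 → ξ₂ = 16.73 kmol, ξ₁ = 79.65 kmol.
Outlet amounts (n = n₀ + Σ ν·ξ):
  C: 409.4 − 2(79.65) − 1(16.73) = 233.4
  A: 0 + 1(79.65) = 79.65
  E: 0 + 1(16.73) = 16.73
  D: 0 + 2(16.73) = 33.47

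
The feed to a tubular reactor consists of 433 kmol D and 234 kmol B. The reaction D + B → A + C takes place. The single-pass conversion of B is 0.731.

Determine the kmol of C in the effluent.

171 kmol

B reacted = 0.731 × 234 = 171.1 kmol; ν_B = −1, so ξ = 171.1/1 = 171.1 kmol.
Outlet amounts (n = n₀ + ν ξ):
  D: 433 − 1(171.1) = 261.9
  B: 234 − 1(171.1) = 62.95
  A: 0 + 1(171.1) = 171.1
  C: 0 + 1(171.1) = 171.1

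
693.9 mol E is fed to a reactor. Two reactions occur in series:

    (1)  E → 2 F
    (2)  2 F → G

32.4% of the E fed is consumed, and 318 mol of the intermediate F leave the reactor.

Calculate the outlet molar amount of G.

Conversion of E: E consumed = 1ξ₁ = 0.324 × 693.9 → ξ₁ = 224.8 mol.
F balance: n_F = 0 + 2ξ₁ − 2ξ₂ = 318 → ξ₂ = (2·224.8 − 318)/2 = 65.82 mol.
Outlet amounts (n = n₀ + Σ ν·ξ):
  E: 693.9 − 1(224.8) = 469.1
  F: 0 + 2(224.8) − 2(65.82) = 318
  G: 0 + 1(65.82) = 65.82

65.8 mol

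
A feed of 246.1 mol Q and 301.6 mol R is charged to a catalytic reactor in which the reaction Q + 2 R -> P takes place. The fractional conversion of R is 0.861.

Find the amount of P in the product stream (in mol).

R reacted = 0.861 × 301.6 = 259.7 mol; ν_R = −2, so ξ = 259.7/2 = 129.8 mol.
Outlet amounts (n = n₀ + ν ξ):
  Q: 246.1 − 1(129.8) = 116.3
  R: 301.6 − 2(129.8) = 41.92
  P: 0 + 1(129.8) = 129.8

130 mol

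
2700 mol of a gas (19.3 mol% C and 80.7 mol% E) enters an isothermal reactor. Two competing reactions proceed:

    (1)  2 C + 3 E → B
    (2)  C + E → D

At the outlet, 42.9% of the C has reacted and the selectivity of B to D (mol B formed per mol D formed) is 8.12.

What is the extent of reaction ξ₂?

Conversion of C: C consumed = 0.429 × 521.1 = 223.6 mol = 2ξ₁ + 1ξ₂.
Selectivity: 1ξ₁ / (1ξ₂) = 8.12 → ξ₁ = 8.12 ξ₂.
Substitute: (2·8.12 + 1) ξ₂ = 223.6 → ξ₂ = 12.97 mol, ξ₁ = 105.3 mol.
Outlet amounts (n = n₀ + Σ ν·ξ):
  C: 521.1 − 2(105.3) − 1(12.97) = 297.5
  E: 2179 − 3(105.3) − 1(12.97) = 1850
  B: 0 + 1(105.3) = 105.3
  D: 0 + 1(12.97) = 12.97

ξ₂ = 13 mol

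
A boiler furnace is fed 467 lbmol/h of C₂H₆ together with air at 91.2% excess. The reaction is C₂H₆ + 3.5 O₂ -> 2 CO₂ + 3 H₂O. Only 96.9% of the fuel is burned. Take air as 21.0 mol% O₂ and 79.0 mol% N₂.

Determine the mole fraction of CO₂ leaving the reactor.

0.0581

Stoichiometric O₂ = 3.5 × 467 = 1634 lbmol/h; O₂ fed = 1634 × 1.912 = 3125 lbmol/h.
N₂ fed = 3125 × 79/21 = 11760 lbmol/h.
Fuel reacted = 0.969 × 467 → ξ = 452.5 lbmol/h.
Outlet (n = n₀ + ν ξ):
  C₂H₆: 467 − 1(452.5) = 14.48
  O₂: 3125 − 3.5(452.5) = 1541
  N₂: 11760 (inert)
  CO₂: 0 + 2(452.5) = 905
  H₂O: 0 + 3(452.5) = 1358
Total out = 15570 lbmol/h; y_CO₂ = 905 / 15570 = 0.05811.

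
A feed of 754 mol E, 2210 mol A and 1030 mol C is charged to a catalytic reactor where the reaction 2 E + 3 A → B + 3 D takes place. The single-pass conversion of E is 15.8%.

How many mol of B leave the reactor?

E reacted = 0.158 × 754 = 119.1 mol; ν_E = −2, so ξ = 119.1/2 = 59.57 mol.
Outlet amounts (n = n₀ + ν ξ):
  E: 754 − 2(59.57) = 634.9
  A: 2210 − 3(59.57) = 2031
  B: 0 + 1(59.57) = 59.57
  D: 0 + 3(59.57) = 178.7
  C: 1030 (inert)

59.6 mol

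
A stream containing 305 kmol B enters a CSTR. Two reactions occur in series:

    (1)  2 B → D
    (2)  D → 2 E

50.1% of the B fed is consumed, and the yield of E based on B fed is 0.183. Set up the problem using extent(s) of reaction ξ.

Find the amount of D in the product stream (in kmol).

48.5 kmol

Conversion of B: B consumed = 2ξ₁ = 0.501 × 305 → ξ₁ = 76.4 kmol.
Yield of E: 2ξ₂ / 305 = 0.183 → ξ₂ = 27.91 kmol.
Outlet amounts (n = n₀ + Σ ν·ξ):
  B: 305 − 2(76.4) = 152.2
  D: 0 + 1(76.4) − 1(27.91) = 48.5
  E: 0 + 2(27.91) = 55.81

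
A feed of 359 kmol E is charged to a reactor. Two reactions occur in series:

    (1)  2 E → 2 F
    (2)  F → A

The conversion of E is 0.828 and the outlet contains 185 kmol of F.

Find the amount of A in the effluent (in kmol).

112 kmol

Conversion of E: E consumed = 2ξ₁ = 0.828 × 359 → ξ₁ = 148.6 kmol.
F balance: n_F = 0 + 2ξ₁ − 1ξ₂ = 185 → ξ₂ = (2·148.6 − 185)/1 = 112.3 kmol.
Outlet amounts (n = n₀ + Σ ν·ξ):
  E: 359 − 2(148.6) = 61.75
  F: 0 + 2(148.6) − 1(112.3) = 185
  A: 0 + 1(112.3) = 112.3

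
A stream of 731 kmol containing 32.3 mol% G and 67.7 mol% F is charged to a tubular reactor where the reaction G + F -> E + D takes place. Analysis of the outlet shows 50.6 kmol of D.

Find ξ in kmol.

ξ = 50.6 kmol

For D: n = n₀ + 1ξ → 50.6 = 0 + 1ξ, giving ξ = 50.6 kmol.
Outlet amounts (n = n₀ + ν ξ):
  G: 236.1 − 1(50.6) = 185.5
  F: 494.9 − 1(50.6) = 444.3
  E: 0 + 1(50.6) = 50.6
  D: 0 + 1(50.6) = 50.6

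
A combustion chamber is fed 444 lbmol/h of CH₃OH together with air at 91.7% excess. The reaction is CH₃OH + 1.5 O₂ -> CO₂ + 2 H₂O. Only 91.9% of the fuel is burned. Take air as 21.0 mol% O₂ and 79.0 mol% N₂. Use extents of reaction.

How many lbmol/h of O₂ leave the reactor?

665 lbmol/h

Stoichiometric O₂ = 1.5 × 444 = 666 lbmol/h; O₂ fed = 666 × 1.917 = 1277 lbmol/h.
N₂ fed = 1277 × 79/21 = 4803 lbmol/h.
Fuel reacted = 0.919 × 444 → ξ = 408 lbmol/h.
Outlet (n = n₀ + ν ξ):
  CH₃OH: 444 − 1(408) = 35.96
  O₂: 1277 − 1.5(408) = 664.7
  N₂: 4803 (inert)
  CO₂: 0 + 1(408) = 408
  H₂O: 0 + 2(408) = 816.1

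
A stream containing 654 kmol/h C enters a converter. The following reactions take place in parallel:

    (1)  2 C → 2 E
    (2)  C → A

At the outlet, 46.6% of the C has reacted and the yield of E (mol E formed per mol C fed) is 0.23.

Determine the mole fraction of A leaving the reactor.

Yield of E: 2ξ₁ / 654 = 0.23 → ξ₁ = 75.21 kmol/h.
Conversion of C: 2ξ₁ + 1ξ₂ = 0.466 × 654 = 304.8 → ξ₂ = 154.3 kmol/h.
Outlet amounts (n = n₀ + Σ ν·ξ):
  C: 654 − 2(75.21) − 1(154.3) = 349.2
  E: 0 + 2(75.21) = 150.4
  A: 0 + 1(154.3) = 154.3
Total out = 654 kmol/h; y_A = 154.3 / 654 = 0.236.

0.236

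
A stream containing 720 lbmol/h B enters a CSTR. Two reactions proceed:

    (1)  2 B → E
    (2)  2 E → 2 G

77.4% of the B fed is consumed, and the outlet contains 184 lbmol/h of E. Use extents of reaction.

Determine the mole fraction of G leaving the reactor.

Conversion of B: B consumed = 2ξ₁ = 0.774 × 720 → ξ₁ = 278.6 lbmol/h.
E balance: n_E = 0 + 1ξ₁ − 2ξ₂ = 184 → ξ₂ = (1·278.6 − 184)/2 = 47.32 lbmol/h.
Outlet amounts (n = n₀ + Σ ν·ξ):
  B: 720 − 2(278.6) = 162.7
  E: 0 + 1(278.6) − 2(47.32) = 184
  G: 0 + 2(47.32) = 94.64
Total out = 441.4 lbmol/h; y_G = 94.64 / 441.4 = 0.2144.

0.214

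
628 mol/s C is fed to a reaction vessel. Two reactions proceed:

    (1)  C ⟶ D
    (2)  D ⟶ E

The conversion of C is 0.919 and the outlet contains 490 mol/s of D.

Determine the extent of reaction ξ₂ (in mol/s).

ξ₂ = 87.1 mol/s

Conversion of C: C consumed = 1ξ₁ = 0.919 × 628 → ξ₁ = 577.1 mol/s.
D balance: n_D = 0 + 1ξ₁ − 1ξ₂ = 490 → ξ₂ = (1·577.1 − 490)/1 = 87.13 mol/s.
Outlet amounts (n = n₀ + Σ ν·ξ):
  C: 628 − 1(577.1) = 50.87
  D: 0 + 1(577.1) − 1(87.13) = 490
  E: 0 + 1(87.13) = 87.13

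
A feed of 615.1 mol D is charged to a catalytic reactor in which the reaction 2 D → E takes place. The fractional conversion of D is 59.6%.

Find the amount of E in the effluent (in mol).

D reacted = 0.596 × 615.1 = 366.6 mol; ν_D = −2, so ξ = 366.6/2 = 183.3 mol.
Outlet amounts (n = n₀ + ν ξ):
  D: 615.1 − 2(183.3) = 248.5
  E: 0 + 1(183.3) = 183.3

183 mol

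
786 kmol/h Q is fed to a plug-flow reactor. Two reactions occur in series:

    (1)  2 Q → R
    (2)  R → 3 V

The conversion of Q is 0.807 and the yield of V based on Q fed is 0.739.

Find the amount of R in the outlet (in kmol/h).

124 kmol/h

Conversion of Q: Q consumed = 2ξ₁ = 0.807 × 786 → ξ₁ = 317.2 kmol/h.
Yield of V: 3ξ₂ / 786 = 0.739 → ξ₂ = 193.6 kmol/h.
Outlet amounts (n = n₀ + Σ ν·ξ):
  Q: 786 − 2(317.2) = 151.7
  R: 0 + 1(317.2) − 1(193.6) = 123.5
  V: 0 + 3(193.6) = 580.9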